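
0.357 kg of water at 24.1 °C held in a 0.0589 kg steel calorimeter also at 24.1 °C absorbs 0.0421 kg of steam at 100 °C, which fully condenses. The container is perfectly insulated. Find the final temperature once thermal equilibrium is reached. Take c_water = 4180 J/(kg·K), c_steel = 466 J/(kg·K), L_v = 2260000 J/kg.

T_f ≈ 88.1 °C

Heat gained plus heat lost sum to zero:
steam→water at 100 °C releases m L_v = 0.0421×2260000 = 95146
  condensate cools 100→T: 0.0421×4180×(T − 100) = 175.98(T − 100)
  original water: 1492.3(T − 24.1)
  steel cup: 0.0589×466×(T − 24.1) = 27.45(T − 24.1)
1695.7 T = 95146 + 17598 + 36625 = 149369
T ≈ 88.09 °C — below 100 °C, confirming all the steam condensed.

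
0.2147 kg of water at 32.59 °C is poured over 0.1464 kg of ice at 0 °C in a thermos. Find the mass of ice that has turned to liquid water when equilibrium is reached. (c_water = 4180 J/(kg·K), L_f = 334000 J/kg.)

m_melted ≈ 0.0876 kg

Heat available from the water dropping to 0 °C: 0.2147×4180×32.59 = 29248 J.
Melting all 0.1464 kg of ice would need 0.1464×334000 = 48898 J.
That's not enough to melt it all — equilibrium is at 0 °C with ice remaining.
m_melt = 29248 / L_f = 0.08757 kg.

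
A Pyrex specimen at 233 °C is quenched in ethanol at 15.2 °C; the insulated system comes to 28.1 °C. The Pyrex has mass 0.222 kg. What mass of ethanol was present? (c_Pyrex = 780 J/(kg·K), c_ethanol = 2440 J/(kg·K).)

Heat lost by the Pyrex = heat gained by the ethanol:
0.222·780·(233 − 28.1) = m·2440·(28.1 − 15.2)
31476 m = 35480  ⇒  m ≈ 1.127 kg

m ≈ 1.13 kg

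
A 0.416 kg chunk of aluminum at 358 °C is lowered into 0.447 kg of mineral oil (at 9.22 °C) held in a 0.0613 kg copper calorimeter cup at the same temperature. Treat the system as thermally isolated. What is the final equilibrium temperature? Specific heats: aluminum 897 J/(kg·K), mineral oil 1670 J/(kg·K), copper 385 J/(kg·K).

Heat gained plus heat lost sum to zero:
0.416*897*(T − 358) + 0.447*1670*(T − 9.22) + 0.0613*385*(T − 9.22) = 0
373.15(T − 358) + 746.49(T − 9.22) + 23.6(T − 9.22) = 0
1143.2 T = 140689
T = 140689/1143.2 ≈ 123.06 °C

T_f ≈ 123.1 °C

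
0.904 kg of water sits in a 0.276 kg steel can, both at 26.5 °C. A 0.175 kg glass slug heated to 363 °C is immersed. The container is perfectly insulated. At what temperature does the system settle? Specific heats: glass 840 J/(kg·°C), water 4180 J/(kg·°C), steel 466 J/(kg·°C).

T_f = Σ m_i c_i T_i / Σ m_i c_i:
T_f = (147×363 + 3778.7×26.5 + 128.62×26.5) / (147 + 3778.7 + 128.62)
    = 156905 / 4054.3 ≈ 38.70 °C

T_f ≈ 38.7 °C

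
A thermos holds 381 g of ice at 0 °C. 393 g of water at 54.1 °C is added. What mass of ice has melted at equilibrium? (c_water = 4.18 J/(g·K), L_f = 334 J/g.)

Water can give up m c ΔT = 393×4.18×54.1 = 88872 J before reaching 0 °C.
Fully melting the ice requires m_ice L_f = 381×334 = 127254 J.
That's not enough to melt it all — equilibrium is at 0 °C with ice remaining.
m_melted×334 = 88872  ⇒  m_melted ≈ 266.1 g.

m_melted ≈ 266 g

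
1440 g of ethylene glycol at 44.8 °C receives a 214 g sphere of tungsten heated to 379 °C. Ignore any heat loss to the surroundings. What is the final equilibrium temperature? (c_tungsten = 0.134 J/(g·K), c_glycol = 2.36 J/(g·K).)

T_f is the heat-capacity-weighted average of the initial temperatures:
T_f = (28.68*379 + 3398.4*44.8) / (28.68 + 3398.4)
    = 163117 / 3427.1 ≈ 47.60 °C

T_f ≈ 47.6 °C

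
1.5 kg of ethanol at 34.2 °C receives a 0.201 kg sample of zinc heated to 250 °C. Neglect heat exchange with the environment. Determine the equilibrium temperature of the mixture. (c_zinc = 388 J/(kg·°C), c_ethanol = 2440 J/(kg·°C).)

Setting the total heat transfer to zero:
0.201·388·(T − 250) + 1.5·2440·(T − 34.2) = 0
77.99(T − 250) + 3660(T − 34.2) = 0
3738 T = 144669
T = 144669 / 3738 = 38.7 °C

T_f ≈ 38.7 °C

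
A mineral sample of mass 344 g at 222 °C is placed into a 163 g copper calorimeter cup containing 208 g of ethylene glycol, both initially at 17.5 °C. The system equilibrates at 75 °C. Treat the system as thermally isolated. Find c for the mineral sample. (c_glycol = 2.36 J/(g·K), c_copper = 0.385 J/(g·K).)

Conservation of energy gives ΣQ = 0:
344·c·(75 − 222) + 208·2.36·(75 − 17.5) + 163·0.385·(75 − 17.5) = 0
-50568 c = -31834
c = -31834/-50568 ≈ 0.6295 J/(g·K)

c ≈ 0.63 J/(g·K)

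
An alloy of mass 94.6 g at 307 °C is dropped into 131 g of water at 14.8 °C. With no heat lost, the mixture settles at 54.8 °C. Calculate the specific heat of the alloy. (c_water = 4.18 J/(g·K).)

c ≈ 0.918 J/(g·K)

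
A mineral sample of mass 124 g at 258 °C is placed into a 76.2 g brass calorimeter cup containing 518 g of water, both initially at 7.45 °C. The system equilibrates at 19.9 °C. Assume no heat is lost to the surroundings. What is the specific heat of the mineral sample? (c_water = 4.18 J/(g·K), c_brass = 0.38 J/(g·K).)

Let T be the final temperature. ΣQ_i = 0:
124·c·(19.9 − 258) + 518·4.18·(19.9 − 7.45) + 76.2·0.38·(19.9 − 7.45) = 0
-29524 c = -27318
c = -27318/-29524 ≈ 0.9253 J/(g·K)

c ≈ 0.925 J/(g·K)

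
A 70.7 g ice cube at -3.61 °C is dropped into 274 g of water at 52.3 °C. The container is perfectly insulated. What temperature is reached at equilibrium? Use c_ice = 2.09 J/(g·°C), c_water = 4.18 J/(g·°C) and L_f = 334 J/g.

T_f ≈ 24.8 °C

Sum of m c ΔT and latent-heat terms is zero:
ice -3.61→0 °C: 70.7×2.09×3.61 = 533.42; latent heat to melt: 70.7×334 = 23614; warm the meltwater: 295.53 T; water cools: 274×4.18×(T − 52.3) = 1145.3(T − 52.3)
1440.8 T = 59900 − 24147 = 35753
T ≈ 24.81 °C. Since T > 0 °C, the all-ice-melts assumption holds.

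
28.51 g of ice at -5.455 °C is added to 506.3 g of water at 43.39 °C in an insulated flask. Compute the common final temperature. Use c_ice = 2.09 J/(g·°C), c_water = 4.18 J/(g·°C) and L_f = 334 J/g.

T_f ≈ 36.7 °C

Energy conservation, ΣQ = 0:
ice -5.455→0 °C: 28.51×2.09×5.455 = 325.04
  fusion: m_ice L_f = 28.51×334 = 9522.3
  warm the meltwater: 119.17 T
  water cools: 506.3×4.18×(T − 43.39) = 2116.3(T − 43.39)
2235.5 T = 91828 − 9847.4 = 81980
T ≈ 36.67 °C — above 0 °C, consistent with complete melting.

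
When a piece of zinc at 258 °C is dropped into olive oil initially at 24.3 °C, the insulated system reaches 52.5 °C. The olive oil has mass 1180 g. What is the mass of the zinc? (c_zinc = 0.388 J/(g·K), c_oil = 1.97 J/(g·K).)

Net heat exchanged in the isolated system is zero:
m·0.388·(52.5 − 258) + 1180·1.97·(52.5 − 24.3) = 0
-79.73 m = -65554
m = -65554/-79.73 ≈ 822.2 g

m ≈ 822 g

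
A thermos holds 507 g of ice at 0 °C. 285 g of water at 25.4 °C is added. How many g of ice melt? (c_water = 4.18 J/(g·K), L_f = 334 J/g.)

m_melted ≈ 90.6 g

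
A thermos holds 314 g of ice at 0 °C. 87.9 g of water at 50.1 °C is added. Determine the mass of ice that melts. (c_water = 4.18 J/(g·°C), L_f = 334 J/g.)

Water can give up m c ΔT = 87.9×4.18×50.1 = 18408 J before reaching 0 °C.
To melt every bit of ice: 314×334 = 104876 J.
Since 18408 < 104876 J, not all the ice melts; equilibrium is at 0 °C.
Mass melted = 18408/334 ≈ 55.11 g.

m_melted ≈ 55.1 g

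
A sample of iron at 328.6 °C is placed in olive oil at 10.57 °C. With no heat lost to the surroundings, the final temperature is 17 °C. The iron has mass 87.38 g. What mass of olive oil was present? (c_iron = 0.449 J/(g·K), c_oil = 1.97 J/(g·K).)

m ≈ 965 g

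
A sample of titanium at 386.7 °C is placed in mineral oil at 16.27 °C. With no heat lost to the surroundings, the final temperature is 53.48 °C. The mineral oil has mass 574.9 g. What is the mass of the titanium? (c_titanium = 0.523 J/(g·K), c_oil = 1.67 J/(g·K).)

m ≈ 205 g

Taking heat into each body as positive, Σ m c ΔT = 0:
m·0.523·(53.48 − 386.7) + 574.9·1.67·(53.48 − 16.27) = 0
-174.27 m = -35725
m = -35725/-174.27 ≈ 205 g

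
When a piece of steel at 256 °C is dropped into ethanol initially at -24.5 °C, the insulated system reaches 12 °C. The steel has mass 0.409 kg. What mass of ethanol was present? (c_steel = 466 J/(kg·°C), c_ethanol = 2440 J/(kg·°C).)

m ≈ 0.522 kg

Taking heat into each body as positive, Σ m c ΔT = 0:
0.409·466·(12 − 256) + m·2440·(12 − (-24.5)) = 0
89060 m = 46505
m = 46505/89060 ≈ 0.5222 kg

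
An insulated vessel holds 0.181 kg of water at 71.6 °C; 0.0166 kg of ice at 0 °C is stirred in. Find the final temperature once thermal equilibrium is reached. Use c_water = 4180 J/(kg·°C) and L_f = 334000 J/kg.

Conservation of energy gives ΣQ = 0:
melt ice: 0.0166·334000 = 5544.4; warm the meltwater: 69.39 T; water cools: 0.181·4180·(T − 71.6) = 756.58(T − 71.6)
825.97 T = 54171 − 5544.4 = 48627
T ≈ 58.87 °C — above 0 °C, consistent with complete melting.

T_f ≈ 58.9 °C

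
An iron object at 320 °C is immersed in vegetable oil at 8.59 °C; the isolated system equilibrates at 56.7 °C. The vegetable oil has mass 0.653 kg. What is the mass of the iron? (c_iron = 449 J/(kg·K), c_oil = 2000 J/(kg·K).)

m ≈ 0.531 kg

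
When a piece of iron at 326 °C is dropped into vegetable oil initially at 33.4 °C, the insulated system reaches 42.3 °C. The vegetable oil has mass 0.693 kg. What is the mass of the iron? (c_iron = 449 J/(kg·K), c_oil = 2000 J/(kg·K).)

m ≈ 0.0968 kg

Let T be the final temperature. ΣQ_i = 0:
m·449·(42.3 − 326) + 0.693·2000·(42.3 − 33.4) = 0
-127381 m = -12335
m = -12335/-127381 ≈ 0.09684 kg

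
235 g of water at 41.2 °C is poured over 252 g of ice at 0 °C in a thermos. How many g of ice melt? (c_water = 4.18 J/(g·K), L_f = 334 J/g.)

Cooling the water to 0 °C releases 235×4.18×41.2 = 40471 J.
Melting all 252 g of ice would need 252×334 = 84168 J.
Since 40471 < 84168 J, not all the ice melts; equilibrium is at 0 °C.
m_melt = 40471 / L_f = 121.2 g.

m_melted ≈ 121 g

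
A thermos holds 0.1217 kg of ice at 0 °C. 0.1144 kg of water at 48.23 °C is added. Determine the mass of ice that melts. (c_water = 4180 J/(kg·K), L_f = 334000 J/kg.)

m_melted ≈ 0.0691 kg

Heat available from the water dropping to 0 °C: 0.1144·4180·48.23 = 23063 J.
Melting all 0.1217 kg of ice would need 0.1217·334000 = 40648 J.
That's not enough to melt it all — equilibrium is at 0 °C with ice remaining.
m_melt = 23063 / L_f = 0.06905 kg.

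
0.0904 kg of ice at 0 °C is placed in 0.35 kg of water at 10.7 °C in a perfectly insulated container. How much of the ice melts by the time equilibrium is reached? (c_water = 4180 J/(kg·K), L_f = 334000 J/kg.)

m_melted ≈ 0.0469 kg

Water can give up m c ΔT = 0.35×4180×10.7 = 15654 J before reaching 0 °C.
Fully melting the ice requires m_ice L_f = 0.0904×334000 = 30194 J.
15654 J < 30194 J, so only part of the ice melts and the system sits at 0 °C.
m_melt = 15654 / L_f = 0.04687 kg.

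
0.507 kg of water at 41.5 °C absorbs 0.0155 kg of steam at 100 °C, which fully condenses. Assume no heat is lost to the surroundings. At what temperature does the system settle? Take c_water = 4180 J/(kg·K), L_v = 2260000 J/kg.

Net heat exchanged in the isolated system is zero:
condense steam: −0.0155×2260000 = −35030
  condensed water 100 °C→T: 64.79(T − 100)
  original water: 2119.3(T − 41.5)
2184.1 T = 35030 + 6479 + 87949 = 129458
T ≈ 59.27 °C — below 100 °C, confirming all the steam condensed.

T_f ≈ 59.3 °C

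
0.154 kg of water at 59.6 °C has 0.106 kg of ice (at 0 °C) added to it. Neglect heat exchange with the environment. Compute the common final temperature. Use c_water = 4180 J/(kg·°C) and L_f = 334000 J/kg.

T_f ≈ 2.7 °C

Energy conservation, ΣQ = 0:
melt ice: 0.106·334000 = 35404; warm the meltwater: 443.08 T; water: 643.72(T − 59.6)
1086.8 T = 38366 − 35404 = 2961.7
T ≈ 2.73 °C — above 0 °C, consistent with complete melting.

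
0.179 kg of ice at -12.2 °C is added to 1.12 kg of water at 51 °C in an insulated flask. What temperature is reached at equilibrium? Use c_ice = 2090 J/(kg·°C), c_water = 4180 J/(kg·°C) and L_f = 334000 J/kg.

T_f ≈ 32.1 °C

Sum of m c ΔT and latent-heat terms is zero:
warm ice to 0 °C: 0.179·2090·(0 − (-12.2)) = 4564.1
  latent heat to melt: 0.179·334000 = 59786
  meltwater 0→T: 0.179·4180·T = 748.22 T
  water: 4681.6(T − 51)
5429.8 T = 238762 − 64350 = 174411
T ≈ 32.12 °C (positive, so assuming full melt was valid).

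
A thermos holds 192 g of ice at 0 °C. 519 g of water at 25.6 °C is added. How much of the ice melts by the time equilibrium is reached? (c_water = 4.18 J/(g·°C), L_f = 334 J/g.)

Heat available from the water dropping to 0 °C: 519×4.18×25.6 = 55537 J.
To melt every bit of ice: 192×334 = 64128 J.
That's not enough to melt it all — equilibrium is at 0 °C with ice remaining.
m_melt = 55537 / L_f = 166.3 g.

m_melted ≈ 166 g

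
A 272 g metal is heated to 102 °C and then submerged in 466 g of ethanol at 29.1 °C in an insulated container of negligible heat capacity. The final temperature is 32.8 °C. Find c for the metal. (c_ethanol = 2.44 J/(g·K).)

c ≈ 0.224 J/(g·K)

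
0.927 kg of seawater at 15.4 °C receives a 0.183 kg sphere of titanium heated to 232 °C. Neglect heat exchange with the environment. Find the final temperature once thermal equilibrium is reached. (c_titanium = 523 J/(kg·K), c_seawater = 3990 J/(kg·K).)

T_f ≈ 20.9 °C

Energy conservation, ΣQ = 0:
0.183*523*(T − 232) + 0.927*3990*(T − 15.4) = 0
(95.71 + 3698.7) T = 95.71*232 + 3698.7*15.4
T = 79165 / 3794.4 = 20.9 °C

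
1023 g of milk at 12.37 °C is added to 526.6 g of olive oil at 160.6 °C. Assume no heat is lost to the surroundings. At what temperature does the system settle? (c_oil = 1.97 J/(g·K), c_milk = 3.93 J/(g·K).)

T_f ≈ 42.8 °C

Taking heat into each body as positive, Σ m c ΔT = 0:
526.6×1.97×(T − 160.6) + 1023×3.93×(T − 12.37) = 0
1037.4(T − 160.6) + 4020.4(T − 12.37) = 0
(1037.4 + 4020.4) T = 1037.4×160.6 + 4020.4×12.37
T ≈ 42.77 °C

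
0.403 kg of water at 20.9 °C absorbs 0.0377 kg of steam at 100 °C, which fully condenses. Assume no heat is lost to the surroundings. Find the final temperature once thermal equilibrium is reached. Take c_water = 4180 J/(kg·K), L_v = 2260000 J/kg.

T_f ≈ 73.9 °C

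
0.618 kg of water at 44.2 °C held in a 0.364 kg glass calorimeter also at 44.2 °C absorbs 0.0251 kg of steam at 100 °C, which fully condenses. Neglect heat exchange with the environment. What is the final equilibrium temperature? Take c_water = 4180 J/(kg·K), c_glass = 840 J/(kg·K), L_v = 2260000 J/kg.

T_f ≈ 65.1 °C

Taking heat into each body as positive, Σ m c ΔT = 0:
latent heat released on condensation: 0.0251·2260000 = 56726; condensate cools 100→T: 0.0251·4180·(T − 100) = 104.92(T − 100); original water: 2583.2(T − 44.2); glass cup: 0.364·840·(T − 44.2) = 305.76(T − 44.2)
2993.9 T = 56726 + 10492 + 127694 = 194912
T ≈ 65.10 °C, under the boiling point, so the assumption holds.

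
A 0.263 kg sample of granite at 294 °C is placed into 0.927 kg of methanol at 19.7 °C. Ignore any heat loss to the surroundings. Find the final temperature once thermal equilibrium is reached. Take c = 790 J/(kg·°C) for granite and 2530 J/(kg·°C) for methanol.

T_f ≈ 42.0 °C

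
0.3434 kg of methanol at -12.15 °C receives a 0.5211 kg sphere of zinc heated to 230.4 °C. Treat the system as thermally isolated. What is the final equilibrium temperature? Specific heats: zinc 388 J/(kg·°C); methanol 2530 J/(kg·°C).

T_f ≈ 33.6 °C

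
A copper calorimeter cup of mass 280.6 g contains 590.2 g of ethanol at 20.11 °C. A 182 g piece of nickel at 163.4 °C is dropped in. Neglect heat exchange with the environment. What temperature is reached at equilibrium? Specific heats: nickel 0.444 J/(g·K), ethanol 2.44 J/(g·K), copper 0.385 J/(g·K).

With ΣQ=0 the equilibrium temperature is the m·c-weighted mean:
T_f = (80.81×163.4 + 1440.1×20.11 + 108.03×20.11) / (80.81 + 1440.1 + 108.03)
    = 44337 / 1628.9 ≈ 27.22 °C

T_f ≈ 27.2 °C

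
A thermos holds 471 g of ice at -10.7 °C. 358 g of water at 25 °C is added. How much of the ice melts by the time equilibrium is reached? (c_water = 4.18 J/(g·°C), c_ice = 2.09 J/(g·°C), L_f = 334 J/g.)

Water can give up m c ΔT = 358×4.18×25 = 37411 J before reaching 0 °C.
Of that, 471×2.09×10.7 = 10533 J goes to bring the ice to 0 °C, leaving 26878 J.
Melting all 471 g of ice would need 471×334 = 157314 J.
26878 J < 157314 J, so only part of the ice melts and the system sits at 0 °C.
m_melt = 26878 / L_f = 80.47 g.

m_melted ≈ 80.5 g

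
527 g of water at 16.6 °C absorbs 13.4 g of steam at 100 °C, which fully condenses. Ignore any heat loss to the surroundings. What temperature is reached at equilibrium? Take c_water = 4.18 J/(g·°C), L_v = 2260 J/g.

T_f ≈ 32.1 °C

Net heat exchanged in the isolated system is zero:
latent heat released on condensation: 13.4·2260 = 30284; condensed water 100 °C→T: 56.01(T − 100); water warms: 527·4.18·(T − 16.6) = 2202.9(T − 16.6)
2258.9 T = 30284 + 5601.2 + 36567 = 72453
T ≈ 32.07 °C (< 100 °C, so full condensation is consistent).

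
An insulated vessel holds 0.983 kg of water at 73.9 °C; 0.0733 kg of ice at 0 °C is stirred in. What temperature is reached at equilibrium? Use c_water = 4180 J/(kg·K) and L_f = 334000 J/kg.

T_f ≈ 63.2 °C

Setting the total heat transfer to zero:
melt ice: 0.0733·334000 = 24482; meltwater 0→T: 0.0733·4180·T = 306.39 T; water: 4108.9(T − 73.9)
4415.3 T = 303651 − 24482 = 279168
T ≈ 63.23 °C (positive, so assuming full melt was valid).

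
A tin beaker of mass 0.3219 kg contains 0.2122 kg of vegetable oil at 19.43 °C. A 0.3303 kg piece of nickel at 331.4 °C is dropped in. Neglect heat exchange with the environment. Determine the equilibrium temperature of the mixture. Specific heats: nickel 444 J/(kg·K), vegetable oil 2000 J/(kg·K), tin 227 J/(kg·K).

T_f = Σ m_i c_i T_i / Σ m_i c_i:
T_f = (146.65*331.4 + 424.4*19.43 + 73.07*19.43) / (146.65 + 424.4 + 73.07)
    = 58267 / 644.12 ≈ 90.46 °C

T_f ≈ 90.5 °C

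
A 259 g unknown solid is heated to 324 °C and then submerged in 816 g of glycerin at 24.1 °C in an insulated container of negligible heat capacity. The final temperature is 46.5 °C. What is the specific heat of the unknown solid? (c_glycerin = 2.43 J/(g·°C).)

c ≈ 0.618 J/(g·°C)

Conservation of energy gives ΣQ = 0:
259×c×(46.5 − 324) + 816×2.43×(46.5 − 24.1) = 0
-71872 c = -44417
c = -44417/-71872 ≈ 0.618 J/(g·°C)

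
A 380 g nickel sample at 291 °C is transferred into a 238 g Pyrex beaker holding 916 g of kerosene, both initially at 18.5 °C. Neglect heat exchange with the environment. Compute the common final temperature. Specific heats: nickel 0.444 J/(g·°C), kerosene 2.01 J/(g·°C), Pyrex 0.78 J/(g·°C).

T_f ≈ 39.4 °C

Net heat exchanged in the isolated system is zero:
380*0.444*(T − 291) + 916*2.01*(T − 18.5) + 238*0.78*(T − 18.5) = 0
168.72(T − 291) + 1841.2(T − 18.5) + 185.64(T − 18.5) = 0
2195.5 T = 86593
T = 86593 / 2195.5 = 39.4 °C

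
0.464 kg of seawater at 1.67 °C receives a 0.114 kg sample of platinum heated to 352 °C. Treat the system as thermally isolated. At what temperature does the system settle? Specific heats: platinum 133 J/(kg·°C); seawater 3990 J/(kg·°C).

T_f ≈ 4.5 °C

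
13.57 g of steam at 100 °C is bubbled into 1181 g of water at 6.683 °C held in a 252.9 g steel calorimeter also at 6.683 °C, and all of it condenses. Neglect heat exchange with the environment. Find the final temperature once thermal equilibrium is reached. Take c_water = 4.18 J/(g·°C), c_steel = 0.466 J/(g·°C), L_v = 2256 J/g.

T_f ≈ 13.7 °C

Net heat exchanged in the isolated system is zero:
latent heat released on condensation: 13.57×2256 = 30614; condensed water 100 °C→T: 56.72(T − 100); original water: 4936.6(T − 6.683); steel cup: 252.9×0.466×(T − 6.683) = 117.85(T − 6.683)
5111.2 T = 30614 + 5672.3 + 33779 = 70065
T ≈ 13.71 °C — below 100 °C, confirming all the steam condensed.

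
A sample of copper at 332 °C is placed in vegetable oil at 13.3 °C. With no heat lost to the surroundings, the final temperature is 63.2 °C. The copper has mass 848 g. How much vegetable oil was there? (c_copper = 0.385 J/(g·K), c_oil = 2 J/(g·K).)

m ≈ 879 g

Heat lost by the copper = heat gained by the oil:
848×0.385×(332 − 63.2) = m×2×(63.2 − 13.3)
99.8 m = 87758  ⇒  m ≈ 879.3 g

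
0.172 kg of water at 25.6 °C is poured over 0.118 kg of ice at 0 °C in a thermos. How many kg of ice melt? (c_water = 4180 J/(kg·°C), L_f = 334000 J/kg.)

m_melted ≈ 0.0551 kg

Water can give up m c ΔT = 0.172×4180×25.6 = 18405 J before reaching 0 °C.
Fully melting the ice requires m_ice L_f = 0.118×334000 = 39412 J.
18405 J < 39412 J, so only part of the ice melts and the system sits at 0 °C.
m_melt = 18405 / L_f = 0.05511 kg.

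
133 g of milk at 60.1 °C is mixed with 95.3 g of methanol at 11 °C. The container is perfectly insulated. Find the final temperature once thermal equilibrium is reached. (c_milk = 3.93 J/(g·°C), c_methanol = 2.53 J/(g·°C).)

T_f ≈ 44.6 °C

Net heat exchanged in the isolated system is zero:
133·3.93·(T − 60.1) + 95.3·2.53·(T − 11) = 0
522.69(T − 60.1) + 241.11(T − 11) = 0
763.8 T = 34066
T = 34066/763.8 ≈ 44.60 °C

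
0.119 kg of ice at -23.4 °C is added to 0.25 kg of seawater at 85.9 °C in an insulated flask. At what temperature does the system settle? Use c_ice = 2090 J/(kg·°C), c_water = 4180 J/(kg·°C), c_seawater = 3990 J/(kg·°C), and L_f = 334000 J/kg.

Energy conservation, ΣQ = 0:
warm ice to 0 °C: 0.119×2090×(0 − (-23.4)) = 5819.8
  fusion: m_ice L_f = 0.119×334000 = 39746
  warm the meltwater: 497.42 T
  seawater: 997.5(T − 85.9)
1494.9 T = 85685 − 45566 = 40119
T ≈ 26.84 °C. Since T > 0 °C, the all-ice-melts assumption holds.

T_f ≈ 26.8 °C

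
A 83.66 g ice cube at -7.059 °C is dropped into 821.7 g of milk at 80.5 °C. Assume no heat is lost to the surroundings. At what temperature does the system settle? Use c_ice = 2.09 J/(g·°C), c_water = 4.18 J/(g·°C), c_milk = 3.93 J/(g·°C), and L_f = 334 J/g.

T_f ≈ 64.5 °C

Heat gained plus heat lost sum to zero:
ice -7.059→0 °C: 83.66×2.09×7.059 = 1234.3; fusion: m_ice L_f = 83.66×334 = 27942; warm the meltwater: 349.7 T; milk: 3229.3(T − 80.5)
3579 T = 259957 − 29177 = 230780
T ≈ 64.48 °C (positive, so assuming full melt was valid).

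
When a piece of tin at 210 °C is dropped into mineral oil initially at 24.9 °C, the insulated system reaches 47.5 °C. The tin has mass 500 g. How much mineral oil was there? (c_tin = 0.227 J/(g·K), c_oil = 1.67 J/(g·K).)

Heat lost by the tin = heat gained by the oil:
500·0.227·(210 − 47.5) = m·1.67·(47.5 − 24.9)
37.74 m = 18444  ⇒  m ≈ 488.7 g

m ≈ 489 g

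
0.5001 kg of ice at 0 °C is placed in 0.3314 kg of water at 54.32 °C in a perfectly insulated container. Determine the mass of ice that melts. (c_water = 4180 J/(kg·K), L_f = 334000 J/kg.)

m_melted ≈ 0.225 kg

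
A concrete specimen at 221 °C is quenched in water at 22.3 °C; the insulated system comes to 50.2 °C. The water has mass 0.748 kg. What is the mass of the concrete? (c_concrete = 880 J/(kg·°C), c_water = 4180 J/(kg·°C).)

m ≈ 0.58 kg

Heat lost by the concrete = heat gained by the water:
m×880×(221 − 50.2) = 0.748×4180×(50.2 − 22.3)
150304 m = 87233  ⇒  m ≈ 0.5804 kg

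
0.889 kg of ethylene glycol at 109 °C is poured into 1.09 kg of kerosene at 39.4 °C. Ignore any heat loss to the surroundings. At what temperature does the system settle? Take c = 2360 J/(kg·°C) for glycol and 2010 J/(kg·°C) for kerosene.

With ΣQ=0 the equilibrium temperature is the m·c-weighted mean:
T_f = (2098×109 + 2190.9×39.4) / (2098 + 2190.9)
    = 315008 / 4288.9 ≈ 73.45 °C

T_f ≈ 73.4 °C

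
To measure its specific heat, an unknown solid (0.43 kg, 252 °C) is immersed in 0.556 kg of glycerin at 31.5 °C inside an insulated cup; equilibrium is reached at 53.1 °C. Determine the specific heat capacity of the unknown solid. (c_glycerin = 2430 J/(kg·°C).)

Setting the total heat transfer to zero:
0.43×c×(53.1 − 252) + 0.556×2430×(53.1 − 31.5) = 0
-85.53 c = -29183
c = -29183/-85.53 ≈ 341.2 J/(kg·°C)

c ≈ 341 J/(kg·°C)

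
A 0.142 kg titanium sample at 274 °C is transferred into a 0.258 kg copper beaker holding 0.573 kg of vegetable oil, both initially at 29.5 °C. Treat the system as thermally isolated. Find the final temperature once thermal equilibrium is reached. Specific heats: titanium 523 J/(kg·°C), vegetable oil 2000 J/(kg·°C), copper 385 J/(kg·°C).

T_f = Σ m_i c_i T_i / Σ m_i c_i:
T_f = (74.27·274 + 1146·29.5 + 99.33·29.5) / (74.27 + 1146 + 99.33)
    = 57086 / 1319.6 ≈ 43.26 °C

T_f ≈ 43.3 °C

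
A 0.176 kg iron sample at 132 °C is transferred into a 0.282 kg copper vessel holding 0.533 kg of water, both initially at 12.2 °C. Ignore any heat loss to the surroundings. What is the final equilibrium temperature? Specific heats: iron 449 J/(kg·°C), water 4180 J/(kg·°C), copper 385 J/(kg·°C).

Energy conservation, ΣQ = 0:
0.176·449·(T − 132) + 0.533·4180·(T − 12.2) + 0.282·385·(T − 12.2) = 0
79.02(T − 132) + 2227.9(T − 12.2) + 108.57(T − 12.2) = 0
2415.5 T = 38937
T = 38937/2415.5 ≈ 16.12 °C

T_f ≈ 16.1 °C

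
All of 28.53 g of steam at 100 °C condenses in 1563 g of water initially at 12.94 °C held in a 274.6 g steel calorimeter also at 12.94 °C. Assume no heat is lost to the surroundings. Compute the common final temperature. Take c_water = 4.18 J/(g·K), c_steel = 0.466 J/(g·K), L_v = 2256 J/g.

T_f ≈ 24.0 °C

Setting the total heat transfer to zero:
latent heat released on condensation: 28.53·2256 = 64364
  condensate cools 100→T: 28.53·4.18·(T − 100) = 119.26(T − 100)
  water warms: 1563·4.18·(T − 12.94) = 6533.3(T − 12.94)
  steel cup: 274.6·0.466·(T − 12.94) = 127.96(T − 12.94)
6780.6 T = 64364 + 11926 + 86197 = 162486
T ≈ 23.96 °C, under the boiling point, so the assumption holds.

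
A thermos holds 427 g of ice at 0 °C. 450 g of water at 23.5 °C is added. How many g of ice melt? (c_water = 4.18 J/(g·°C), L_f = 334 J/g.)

Water can give up m c ΔT = 450×4.18×23.5 = 44203 J before reaching 0 °C.
To melt every bit of ice: 427×334 = 142618 J.
44203 J < 142618 J, so only part of the ice melts and the system sits at 0 °C.
m_melted×334 = 44203  ⇒  m_melted ≈ 132.3 g.

m_melted ≈ 132 g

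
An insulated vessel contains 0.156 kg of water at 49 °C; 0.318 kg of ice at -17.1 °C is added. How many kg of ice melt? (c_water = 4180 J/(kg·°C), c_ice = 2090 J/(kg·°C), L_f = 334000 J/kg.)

m_melted ≈ 0.0616 kg

Water can give up m c ΔT = 0.156·4180·49 = 31952 J before reaching 0 °C.
Of that, 0.318·2090·17.1 = 11365 J goes to bring the ice to 0 °C, leaving 20587 J.
Melting all 0.318 kg of ice would need 0.318·334000 = 106212 J.
That's not enough to melt it all — equilibrium is at 0 °C with ice remaining.
Mass melted = 20587/334000 ≈ 0.06164 kg.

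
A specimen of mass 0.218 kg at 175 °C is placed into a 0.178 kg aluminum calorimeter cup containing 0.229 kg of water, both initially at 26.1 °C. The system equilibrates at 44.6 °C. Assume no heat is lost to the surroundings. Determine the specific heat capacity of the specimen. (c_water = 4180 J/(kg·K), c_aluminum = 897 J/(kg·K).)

Let T be the final temperature. ΣQ_i = 0:
0.218·c·(44.6 − 175) + 0.229·4180·(44.6 − 26.1) + 0.178·897·(44.6 − 26.1) = 0
-28.43 c = -20662
c = -20662/-28.43 ≈ 726.9 J/(kg·K)

c ≈ 727 J/(kg·K)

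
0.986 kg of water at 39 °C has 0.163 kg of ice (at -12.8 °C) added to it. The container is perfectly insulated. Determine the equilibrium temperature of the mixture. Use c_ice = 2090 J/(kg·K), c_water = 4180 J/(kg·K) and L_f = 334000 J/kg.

T_f ≈ 21.2 °C

Energy balance with sensible and latent terms:
warm ice to 0 °C: 0.163×2090×(0 − (-12.8)) = 4360.6
  fusion: m_ice L_f = 0.163×334000 = 54442
  meltwater 0→T: 0.163×4180×T = 681.34 T
  water: 4121.5(T − 39)
4802.8 T = 160738 − 58803 = 101935
T ≈ 21.22 °C. Since T > 0 °C, the all-ice-melts assumption holds.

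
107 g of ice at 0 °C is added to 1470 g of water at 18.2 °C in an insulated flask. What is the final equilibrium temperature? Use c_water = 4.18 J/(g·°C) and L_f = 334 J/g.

Let T be the final temperature. ΣQ_i = 0:
latent heat to melt: 107·334 = 35738
  meltwater 0→T: 107·4.18·T = 447.26 T
  water: 6144.6(T − 18.2)
6591.9 T = 111832 − 35738 = 76094
T ≈ 11.54 °C — above 0 °C, consistent with complete melting.

T_f ≈ 11.5 °C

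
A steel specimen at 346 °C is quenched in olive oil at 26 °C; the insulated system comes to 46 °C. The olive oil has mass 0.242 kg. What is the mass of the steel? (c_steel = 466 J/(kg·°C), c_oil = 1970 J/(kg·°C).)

m ≈ 0.0682 kg

Heat lost by the steel = heat gained by the oil:
m·466·(346 − 46) = 0.242·1970·(46 − 26)
139800 m = 9534.8  ⇒  m ≈ 0.0682 kg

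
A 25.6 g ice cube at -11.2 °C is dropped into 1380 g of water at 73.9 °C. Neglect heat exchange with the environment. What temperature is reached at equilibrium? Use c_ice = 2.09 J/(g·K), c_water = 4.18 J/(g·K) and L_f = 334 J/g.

T_f ≈ 71.0 °C

Let T be the final temperature. ΣQ_i = 0:
warm ice to 0 °C: 25.6·2.09·(0 − (-11.2)) = 599.24; latent heat to melt: 25.6·334 = 8550.4; warm the meltwater: 107.01 T; water cools: 1380·4.18·(T − 73.9) = 5768.4(T − 73.9)
5875.4 T = 426285 − 9149.6 = 417135
T ≈ 71.00 °C (positive, so assuming full melt was valid).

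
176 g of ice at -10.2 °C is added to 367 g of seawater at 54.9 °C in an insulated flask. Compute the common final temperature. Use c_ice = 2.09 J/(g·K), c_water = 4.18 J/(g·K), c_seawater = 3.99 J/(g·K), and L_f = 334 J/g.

Energy balance with sensible and latent terms:
ice -10.2→0 °C: 176×2.09×10.2 = 3752
  latent heat to melt: 176×334 = 58784
  meltwater 0→T: 176×4.18×T = 735.68 T
  seawater cools: 367×3.99×(T − 54.9) = 1464.3(T − 54.9)
2200 T = 80392 − 62536 = 17856
T ≈ 8.12 °C — above 0 °C, consistent with complete melting.

T_f ≈ 8.1 °C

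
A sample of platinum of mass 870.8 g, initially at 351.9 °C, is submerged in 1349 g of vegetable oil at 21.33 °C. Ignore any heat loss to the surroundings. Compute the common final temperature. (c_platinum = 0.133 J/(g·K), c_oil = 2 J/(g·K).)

With ΣQ=0 the equilibrium temperature is the m·c-weighted mean:
T_f = (115.82·351.9 + 2698·21.33) / (115.82 + 2698)
    = 98304 / 2813.8 ≈ 34.94 °C

T_f ≈ 34.9 °C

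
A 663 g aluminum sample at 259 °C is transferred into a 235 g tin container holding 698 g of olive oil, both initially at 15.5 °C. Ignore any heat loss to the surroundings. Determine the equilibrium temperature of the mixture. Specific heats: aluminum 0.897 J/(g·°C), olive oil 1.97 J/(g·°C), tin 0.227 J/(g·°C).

T_f is the heat-capacity-weighted average of the initial temperatures:
T_f = (594.71*259 + 1375.1*15.5 + 53.34*15.5) / (594.71 + 1375.1 + 53.34)
    = 176170 / 2023.1 ≈ 87.08 °C

T_f ≈ 87.1 °C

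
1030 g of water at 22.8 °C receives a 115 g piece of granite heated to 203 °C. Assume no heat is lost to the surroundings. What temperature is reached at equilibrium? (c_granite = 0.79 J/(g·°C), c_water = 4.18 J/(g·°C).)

T_f = Σ m_i c_i T_i / Σ m_i c_i:
T_f = (90.85×203 + 4305.4×22.8) / (90.85 + 4305.4)
    = 116606 / 4396.2 ≈ 26.52 °C

T_f ≈ 26.5 °C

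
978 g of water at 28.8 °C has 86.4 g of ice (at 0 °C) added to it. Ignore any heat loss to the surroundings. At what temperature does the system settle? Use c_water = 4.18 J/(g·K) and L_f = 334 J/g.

Net heat exchanged in the isolated system is zero:
latent heat to melt: 86.4·334 = 28858
  warm the meltwater: 361.15 T
  water: 4088(T − 28.8)
4449.2 T = 117736 − 28858 = 88878
T ≈ 19.98 °C. Since T > 0 °C, the all-ice-melts assumption holds.

T_f ≈ 20.0 °C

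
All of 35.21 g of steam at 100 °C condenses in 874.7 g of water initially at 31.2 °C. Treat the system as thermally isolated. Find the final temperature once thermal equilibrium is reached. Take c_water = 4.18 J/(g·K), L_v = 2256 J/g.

T_f ≈ 54.7 °C

Sum of m c ΔT and latent-heat terms is zero:
steam→water at 100 °C releases m L_v = 35.21×2256 = 79434; condensed water 100 °C→T: 147.18(T − 100); water warms: 874.7×4.18×(T − 31.2) = 3656.2(T − 31.2)
3803.4 T = 79434 + 14718 + 114075 = 208226
T ≈ 54.75 °C (< 100 °C, so full condensation is consistent).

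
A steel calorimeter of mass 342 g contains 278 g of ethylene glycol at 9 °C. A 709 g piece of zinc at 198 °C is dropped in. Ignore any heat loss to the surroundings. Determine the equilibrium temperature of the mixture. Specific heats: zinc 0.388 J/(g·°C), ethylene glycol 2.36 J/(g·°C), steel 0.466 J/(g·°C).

T_f = Σ m_i c_i T_i / Σ m_i c_i:
T_f = (275.09×198 + 656.08×9 + 159.37×9) / (275.09 + 656.08 + 159.37)
    = 61807 / 1090.5 ≈ 56.68 °C

T_f ≈ 56.7 °C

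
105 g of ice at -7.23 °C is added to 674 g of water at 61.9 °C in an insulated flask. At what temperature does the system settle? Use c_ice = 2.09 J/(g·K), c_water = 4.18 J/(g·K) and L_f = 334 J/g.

T_f ≈ 42.3 °C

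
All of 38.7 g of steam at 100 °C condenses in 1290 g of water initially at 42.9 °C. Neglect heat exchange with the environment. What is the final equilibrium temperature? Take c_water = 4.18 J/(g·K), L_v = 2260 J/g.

T_f ≈ 60.3 °C

Energy balance with sensible and latent terms:
condense steam: −38.7·2260 = −87462
  condensed water 100 °C→T: 161.77(T − 100)
  water warms: 1290·4.18·(T − 42.9) = 5392.2(T − 42.9)
5554 T = 87462 + 16177 + 231325 = 334964
T ≈ 60.31 °C (< 100 °C, so full condensation is consistent).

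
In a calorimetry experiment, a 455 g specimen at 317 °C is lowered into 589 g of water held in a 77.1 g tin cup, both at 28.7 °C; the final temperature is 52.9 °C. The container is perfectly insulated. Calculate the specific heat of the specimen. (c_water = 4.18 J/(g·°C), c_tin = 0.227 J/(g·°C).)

c ≈ 0.499 J/(g·°C)

Let T be the final temperature. ΣQ_i = 0:
455×c×(52.9 − 317) + 589×4.18×(52.9 − 28.7) + 77.1×0.227×(52.9 − 28.7) = 0
-120166 c = -60004
c = -60004/-120166 ≈ 0.4993 J/(g·°C)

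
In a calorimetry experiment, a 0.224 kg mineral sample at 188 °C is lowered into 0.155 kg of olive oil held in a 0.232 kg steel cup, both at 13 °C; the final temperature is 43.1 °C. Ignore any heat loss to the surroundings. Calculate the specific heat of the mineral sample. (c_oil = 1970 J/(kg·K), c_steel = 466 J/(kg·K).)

c ≈ 383 J/(kg·K)

Conservation of energy gives ΣQ = 0:
0.224×c×(43.1 − 188) + 0.155×1970×(43.1 − 13) + 0.232×466×(43.1 − 13) = 0
-32.46 c = -12445
c = -12445/-32.46 ≈ 383.4 J/(kg·K)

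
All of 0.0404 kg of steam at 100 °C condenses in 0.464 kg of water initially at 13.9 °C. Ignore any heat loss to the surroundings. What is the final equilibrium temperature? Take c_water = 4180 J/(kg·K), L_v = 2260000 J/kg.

Setting the total heat transfer to zero:
latent heat released on condensation: 0.0404×2260000 = 91304; condensate cools 100→T: 0.0404×4180×(T − 100) = 168.87(T − 100); original water: 1939.5(T − 13.9)
2108.4 T = 91304 + 16887 + 26959 = 135151
T ≈ 64.10 °C (< 100 °C, so full condensation is consistent).

T_f ≈ 64.1 °C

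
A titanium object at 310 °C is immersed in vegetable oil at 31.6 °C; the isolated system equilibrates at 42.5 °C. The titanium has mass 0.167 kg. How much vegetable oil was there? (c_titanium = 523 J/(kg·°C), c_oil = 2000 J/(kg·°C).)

m ≈ 1.07 kg

|Q_titanium| = |Q_oil|:
0.167·523·(310 − 42.5) = m·2000·(42.5 − 31.6)
21800 m = 23364  ⇒  m ≈ 1.072 kg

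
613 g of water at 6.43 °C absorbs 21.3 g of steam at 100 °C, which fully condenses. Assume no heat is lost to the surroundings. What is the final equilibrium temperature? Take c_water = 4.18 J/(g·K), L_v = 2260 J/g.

T_f ≈ 27.7 °C

Net heat exchanged in the isolated system is zero:
steam→water at 100 °C releases m L_v = 21.3·2260 = 48138; condensate cools 100→T: 21.3·4.18·(T − 100) = 89.03(T − 100); original water: 2562.3(T − 6.43)
2651.4 T = 48138 + 8903.4 + 16476 = 73517
T ≈ 27.73 °C, under the boiling point, so the assumption holds.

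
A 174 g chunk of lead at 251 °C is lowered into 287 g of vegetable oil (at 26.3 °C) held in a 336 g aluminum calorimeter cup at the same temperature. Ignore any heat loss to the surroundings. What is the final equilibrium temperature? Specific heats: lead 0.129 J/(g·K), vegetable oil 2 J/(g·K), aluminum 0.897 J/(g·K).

Energy conservation, ΣQ = 0:
174×0.129×(T − 251) + 287×2×(T − 26.3) + 336×0.897×(T − 26.3) = 0
22.45(T − 251) + 574(T − 26.3) + 301.39(T − 26.3) = 0
(22.45 + 574 + 301.39) T = 22.45×251 + 574×26.3 + 301.39×26.3
T = 28657 / 897.84 = 31.9 °C

T_f ≈ 31.9 °C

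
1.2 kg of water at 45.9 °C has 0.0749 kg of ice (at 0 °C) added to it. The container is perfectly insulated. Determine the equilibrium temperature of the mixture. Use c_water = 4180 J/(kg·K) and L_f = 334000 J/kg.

Energy balance with sensible and latent terms:
melt ice: 0.0749×334000 = 25017; meltwater 0→T: 0.0749×4180×T = 313.08 T; water cools: 1.2×4180×(T − 45.9) = 5016(T − 45.9)
5329.1 T = 230234 − 25017 = 205218
T ≈ 38.51 °C (positive, so assuming full melt was valid).

T_f ≈ 38.5 °C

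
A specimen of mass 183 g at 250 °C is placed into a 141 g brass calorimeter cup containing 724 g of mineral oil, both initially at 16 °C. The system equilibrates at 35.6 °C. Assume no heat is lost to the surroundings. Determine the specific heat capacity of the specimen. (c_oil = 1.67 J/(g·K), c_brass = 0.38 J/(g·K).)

Taking heat into each body as positive, Σ m c ΔT = 0:
183×c×(35.6 − 250) + 724×1.67×(35.6 − 16) + 141×0.38×(35.6 − 16) = 0
-39235 c = -24748
c = -24748/-39235 ≈ 0.6308 J/(g·K)

c ≈ 0.631 J/(g·K)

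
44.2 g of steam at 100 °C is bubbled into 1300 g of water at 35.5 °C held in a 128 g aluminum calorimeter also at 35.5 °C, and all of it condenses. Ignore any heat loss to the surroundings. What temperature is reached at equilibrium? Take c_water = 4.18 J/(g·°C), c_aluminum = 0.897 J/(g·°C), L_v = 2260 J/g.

T_f ≈ 55.0 °C

Sum of m c ΔT and latent-heat terms is zero:
steam→water at 100 °C releases m L_v = 44.2·2260 = 99892; condensed water 100 °C→T: 184.76(T − 100); water warms: 1300·4.18·(T − 35.5) = 5434(T − 35.5); aluminum cup: 128·0.897·(T − 35.5) = 114.82(T − 35.5)
5733.6 T = 99892 + 18476 + 196983 = 315351
T ≈ 55.00 °C (< 100 °C, so full condensation is consistent).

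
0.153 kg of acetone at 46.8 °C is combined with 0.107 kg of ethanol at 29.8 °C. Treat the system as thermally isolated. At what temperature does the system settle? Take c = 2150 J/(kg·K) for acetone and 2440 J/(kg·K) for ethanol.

T_f ≈ 39.3 °C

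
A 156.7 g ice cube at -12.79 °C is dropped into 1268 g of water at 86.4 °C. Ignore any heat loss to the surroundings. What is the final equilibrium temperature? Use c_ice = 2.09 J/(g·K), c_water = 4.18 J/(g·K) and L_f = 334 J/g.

T_f ≈ 67.4 °C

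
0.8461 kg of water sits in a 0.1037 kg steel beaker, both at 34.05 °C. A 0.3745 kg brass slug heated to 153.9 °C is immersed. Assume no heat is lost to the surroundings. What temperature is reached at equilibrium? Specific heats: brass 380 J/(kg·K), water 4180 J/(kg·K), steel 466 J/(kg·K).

Energy conservation, ΣQ = 0:
0.3745·380·(T − 153.9) + 0.8461·4180·(T − 34.05) + 0.1037·466·(T − 34.05) = 0
142.31(T − 153.9) + 3536.7(T − 34.05) + 48.32(T − 34.05) = 0
(142.31 + 3536.7 + 48.32) T = 142.31·153.9 + 3536.7·34.05 + 48.32·34.05
T = 143972 / 3727.3 = 38.6 °C

T_f ≈ 38.6 °C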